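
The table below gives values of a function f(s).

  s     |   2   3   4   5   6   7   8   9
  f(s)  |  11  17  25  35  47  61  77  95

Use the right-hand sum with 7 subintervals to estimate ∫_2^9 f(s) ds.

357

Δs = 1.
Sum = 1·[17 + 25 + 35 + 47 + 61 + 77 + 95] = 357.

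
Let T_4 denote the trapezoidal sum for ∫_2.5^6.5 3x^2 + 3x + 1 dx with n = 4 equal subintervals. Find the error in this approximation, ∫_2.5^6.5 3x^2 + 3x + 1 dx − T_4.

-2

Exact integral: ∫_2.5^6.5 f(x) dx = 317.
T_4 = 319.
Error = 317 − 319 = -2.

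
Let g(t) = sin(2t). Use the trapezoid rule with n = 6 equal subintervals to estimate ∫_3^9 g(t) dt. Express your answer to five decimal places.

0.09627

Δt = (9 − 3)/6 = 1.
g(3) ≈ -0.27942, g(4) ≈ 0.98936, g(5) ≈ -0.54402, g(6) ≈ -0.53657, g(7) ≈ 0.99061, g(8) ≈ -0.28790, g(9) ≈ -0.75099.
T_6 = (Δt/2)·[g(t_0) + 2g(t_1) + ... + 2g(t_{5}) + g(t_6)].
Sum ≈ 0.09627.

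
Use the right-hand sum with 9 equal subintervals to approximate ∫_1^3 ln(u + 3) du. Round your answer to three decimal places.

3.250

Δu = (3 − 1)/9 = 2/9.
Right endpoints: 11/9, 13/9, 5/3, 17/9, 19/9, 7/3, 23/9, 25/9, 3.
f(11/9) ≈ 1.440, f(13/9) ≈ 1.492, f(5/3) ≈ 1.540, f(17/9) ≈ 1.587, f(19/9) ≈ 1.631, f(7/3) ≈ 1.674, f(23/9) ≈ 1.715, f(25/9) ≈ 1.754, f(3) ≈ 1.792.
Sum = Δu · [f(11/9) + f(13/9) + f(5/3) + ...].
Sum ≈ 3.250.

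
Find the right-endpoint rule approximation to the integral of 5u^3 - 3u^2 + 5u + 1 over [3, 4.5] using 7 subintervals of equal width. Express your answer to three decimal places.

Δu = (4.5 − 3)/7 = 3/14.
Right endpoints: 45/14, 24/7, 51/14, 27/7, 57/14, 30/7, 4.5.
f(45/14) = 417419/2744, f(24/7) = 63247/343, f(51/14) = 606737/2744, f(27/7) = 90064/343, f(57/14) = 848111/2744, f(30/7) = 123793/343, f(4.5) = 418.375.
Sum = Δu · [f(45/14) + f(24/7) + f(51/14) + ...].
Sum ≈ 408.980.

408.980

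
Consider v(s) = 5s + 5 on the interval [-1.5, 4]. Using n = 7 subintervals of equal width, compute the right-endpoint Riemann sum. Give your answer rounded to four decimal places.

Δs = (4 − (-1.5))/7 = 11/14.
Right endpoints: -5/7, 1/14, 6/7, 23/14, 17/7, 45/14, 4.
v(-5/7) = 10/7, v(1/14) = 75/14, v(6/7) = 65/7, v(23/14) = 185/14, v(17/7) = 120/7, v(45/14) = 295/14, v(4) = 25.
Sum = Δs · [v(-5/7) + v(1/14) + v(6/7) + ...].
Sum ≈ 72.6786.

72.6786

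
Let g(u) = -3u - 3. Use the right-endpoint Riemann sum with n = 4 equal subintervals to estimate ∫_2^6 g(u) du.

-66

Δu = (6 − 2)/4 = 1.
Right endpoints: 3, 4, 5, 6.
g(3) = -12, g(4) = -15, g(5) = -18, g(6) = -21.
Sum = Δu · [g(3) + g(4) + g(5) + g(6)].
Sum = -66.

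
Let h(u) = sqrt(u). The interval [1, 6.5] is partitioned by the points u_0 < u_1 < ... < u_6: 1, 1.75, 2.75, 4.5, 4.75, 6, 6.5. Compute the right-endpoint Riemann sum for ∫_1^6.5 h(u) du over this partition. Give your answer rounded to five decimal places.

11.24426

Subinterval widths: 0.75, 1, 1.75, 0.25, 1.25, 0.5.
Right endpoints: 1.75, 2.75, 4.5, 4.75, 6, 6.5.
h(1.75) ≈ 1.32288, h(2.75) ≈ 1.65831, h(4.5) ≈ 2.12132, h(4.75) ≈ 2.17945, h(6) ≈ 2.44949, h(6.5) ≈ 2.54951.
Sum = Σ Δu_i · h(u_i).
Sum ≈ 11.24426.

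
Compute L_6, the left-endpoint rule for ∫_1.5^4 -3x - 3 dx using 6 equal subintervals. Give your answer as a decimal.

-26.5625

Δx = (4 − 1.5)/6 = 5/12.
Left endpoints: 1.5, 23/12, 7/3, 2.75, 19/6, 43/12.
f(1.5) = -7.5, f(23/12) = -8.75, f(7/3) = -10, f(2.75) = -11.25, f(19/6) = -12.5, f(43/12) = -13.75.
Sum = Δx · [f(1.5) + f(23/12) + f(7/3) + ...].
Sum = -26.5625.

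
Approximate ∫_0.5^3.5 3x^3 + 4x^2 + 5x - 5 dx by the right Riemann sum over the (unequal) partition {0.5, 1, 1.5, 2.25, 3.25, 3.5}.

Subinterval widths: 0.5, 0.5, 0.75, 1, 0.25.
Right endpoints: 1, 1.5, 2.25, 3.25, 3.5.
f(1) = 7, f(1.5) = 21.625, f(2.25) = 60.671875, f(3.25) = 156.484375, f(3.5) = 190.125.
Sum = Σ Δx_i · f(x_i).
Sum = 263.83203125.

263.83203125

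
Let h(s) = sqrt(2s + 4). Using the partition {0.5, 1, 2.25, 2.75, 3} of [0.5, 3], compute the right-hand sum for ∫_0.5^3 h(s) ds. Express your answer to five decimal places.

7.20076

Subinterval widths: 0.5, 1.25, 0.5, 0.25.
Right endpoints: 1, 2.25, 2.75, 3.
h(1) ≈ 2.44949, h(2.25) ≈ 2.91548, h(2.75) ≈ 3.08221, h(3) ≈ 3.16228.
Sum = Σ Δs_i · h(s_i).
Sum ≈ 7.20076.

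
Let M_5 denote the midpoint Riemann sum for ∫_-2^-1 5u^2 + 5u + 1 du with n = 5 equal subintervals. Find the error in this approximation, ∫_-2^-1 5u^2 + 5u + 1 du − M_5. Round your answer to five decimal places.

Exact integral: ∫_-2^-1 f(u) du ≈ 5.1666667.
M_5 = 5.15.
Error ≈ 5.1666667 − 5.15 ≈ 0.01667.

0.01667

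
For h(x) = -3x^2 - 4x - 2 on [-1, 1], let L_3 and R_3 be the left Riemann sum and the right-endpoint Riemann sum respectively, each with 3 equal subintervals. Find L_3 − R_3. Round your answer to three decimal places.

5.333

L_3 ≈ -3.77778.
R_3 ≈ -9.11111.
L_3 − R_3 ≈ 5.333.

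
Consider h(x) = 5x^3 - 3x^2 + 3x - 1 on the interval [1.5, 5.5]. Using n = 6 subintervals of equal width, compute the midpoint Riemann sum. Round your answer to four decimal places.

Δx = (5.5 − 1.5)/6 = 2/3.
Midpoints: 11/6, 2.5, 19/6, 23/6, 4.5, 31/6.
h(11/6) = 5449/216, h(2.5) = 65.875, h(19/6) = 29633/216, h(23/6) = 53581/216, h(4.5) = 407.375, h(31/6) = 134789/216.
Sum = Δx · [h(11/6) + h(2.5) + h(19/6) + ...].
Sum ≈ 1005.1667.

1005.1667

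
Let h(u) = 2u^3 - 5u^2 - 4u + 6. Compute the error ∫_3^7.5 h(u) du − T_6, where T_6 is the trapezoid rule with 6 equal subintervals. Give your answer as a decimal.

Exact integral: ∫_3^7.5 h(u) du = 815.90625.
T_6 = 827.0859375.
Error = 815.90625 − 827.0859375 = -11.1796875.

-11.1796875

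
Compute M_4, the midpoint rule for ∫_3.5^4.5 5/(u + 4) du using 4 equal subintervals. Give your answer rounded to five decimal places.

0.62576

Δu = (4.5 − 3.5)/4 = 0.25.
Midpoints: 3.625, 3.875, 4.125, 4.375.
f(3.625) = 40/61, f(3.875) = 40/63, f(4.125) = 8/13, f(4.375) = 40/67.
Sum = Δu · [f(3.625) + f(3.875) + f(4.125) + f(4.375)].
Sum ≈ 0.62576.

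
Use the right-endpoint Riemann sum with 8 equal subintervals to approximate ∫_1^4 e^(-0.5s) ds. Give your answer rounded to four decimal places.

0.8568

Δs = (4 − 1)/8 = 0.375.
Right endpoints: 1.375, 1.75, 2.125, 2.5, 2.875, 3.25, 3.625, 4.
f(1.375) ≈ 0.5028, f(1.75) ≈ 0.4169, f(2.125) ≈ 0.3456, f(2.5) ≈ 0.2865, f(2.875) ≈ 0.2375, f(3.25) ≈ 0.1969, f(3.625) ≈ 0.1632, f(4) ≈ 0.1353.
Sum = Δs · [f(1.375) + f(1.75) + f(2.125) + ...].
Sum ≈ 0.8568.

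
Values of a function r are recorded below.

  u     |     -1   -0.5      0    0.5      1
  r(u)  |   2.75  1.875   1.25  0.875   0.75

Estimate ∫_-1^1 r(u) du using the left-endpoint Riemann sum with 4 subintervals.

Δu = 0.5.
Sum = 0.5·[2.75 + 1.875 + 1.25 + 0.875] = 3.375.

3.375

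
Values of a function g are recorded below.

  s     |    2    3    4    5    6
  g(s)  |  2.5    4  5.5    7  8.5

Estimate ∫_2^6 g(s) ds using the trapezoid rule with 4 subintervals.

22

Δs = 1.
T_4 = (1/2)·[2.5 + 2·4 + 2·5.5 + 2·7 + 8.5] = 22.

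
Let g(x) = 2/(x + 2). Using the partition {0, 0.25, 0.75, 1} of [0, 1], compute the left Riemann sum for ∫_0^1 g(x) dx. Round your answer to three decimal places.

Subinterval widths: 0.25, 0.5, 0.25.
Left endpoints: 0, 0.25, 0.75.
g(0) = 1, g(0.25) = 8/9, g(0.75) = 8/11.
Sum = Σ Δx_i · g(x_i).
Sum ≈ 0.876.

0.876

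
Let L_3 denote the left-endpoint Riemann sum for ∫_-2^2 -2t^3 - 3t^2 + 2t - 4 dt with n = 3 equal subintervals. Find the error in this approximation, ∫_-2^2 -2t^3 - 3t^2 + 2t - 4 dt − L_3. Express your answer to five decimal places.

-12.44444

Exact integral: ∫_-2^2 f(t) dt = -32.
L_3 ≈ -19.5555556.
Error ≈ -32 − (-19.5555556) ≈ -12.44444.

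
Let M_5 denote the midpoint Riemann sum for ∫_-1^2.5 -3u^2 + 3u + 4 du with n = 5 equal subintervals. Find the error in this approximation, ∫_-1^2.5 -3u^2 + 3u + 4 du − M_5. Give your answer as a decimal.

-0.42875

Exact integral: ∫_-1^2.5 f(u) du = 5.25.
M_5 = 5.67875.
Error = 5.25 − 5.67875 = -0.42875.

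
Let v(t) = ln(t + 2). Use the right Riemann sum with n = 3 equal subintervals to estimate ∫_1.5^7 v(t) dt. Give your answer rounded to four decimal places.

10.7078

Δt = (7 − 1.5)/3 = 11/6.
Right endpoints: 10/3, 31/6, 7.
v(10/3) ≈ 1.6740, v(31/6) ≈ 1.9694, v(7) ≈ 2.1972.
Sum = Δt · [v(10/3) + v(31/6) + v(7)].
Sum ≈ 10.7078.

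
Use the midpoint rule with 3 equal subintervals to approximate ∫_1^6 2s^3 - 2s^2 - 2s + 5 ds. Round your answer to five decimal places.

Δs = (6 − 1)/3 = 5/3.
Midpoints: 11/6, 3.5, 31/6.
f(11/6) = 749/108, f(3.5) = 59.25, f(31/6) = 23449/108.
Sum = Δs · [f(11/6) + f(3.5) + f(31/6)].
Sum ≈ 472.17593.

472.17593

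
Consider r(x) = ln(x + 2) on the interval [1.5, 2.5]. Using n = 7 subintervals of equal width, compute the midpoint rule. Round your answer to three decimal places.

Δx = (2.5 − 1.5)/7 = 1/7.
Midpoints: 11/7, 12/7, 13/7, 2, 15/7, 16/7, 17/7.
r(11/7) ≈ 1.273, r(12/7) ≈ 1.312, r(13/7) ≈ 1.350, r(2) ≈ 1.386, r(15/7) ≈ 1.421, r(16/7) ≈ 1.455, r(17/7) ≈ 1.488.
Sum = Δx · [r(11/7) + r(12/7) + r(13/7) + ...].
Sum ≈ 1.384.

1.384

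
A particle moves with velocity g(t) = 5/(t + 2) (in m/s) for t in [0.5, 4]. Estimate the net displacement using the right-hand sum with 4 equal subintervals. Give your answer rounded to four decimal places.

Δt = (4 − 0.5)/4 = 0.875.
Right endpoints: 1.375, 2.25, 3.125, 4.
g(1.375) = 40/27, g(2.25) = 20/17, g(3.125) = 40/41, g(4) = 5/6.
Sum = Δt · [g(1.375) + g(2.25) + g(3.125) + g(4)].
Sum ≈ 3.9085.

3.9085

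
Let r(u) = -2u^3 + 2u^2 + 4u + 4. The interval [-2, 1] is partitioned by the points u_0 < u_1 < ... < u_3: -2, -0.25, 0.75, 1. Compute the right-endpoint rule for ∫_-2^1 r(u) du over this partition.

Subinterval widths: 1.75, 1, 0.25.
Right endpoints: -0.25, 0.75, 1.
r(-0.25) = 3.15625, r(0.75) = 7.28125, r(1) = 8.
Sum = Σ Δu_i · r(u_i).
Sum = 14.8046875.

14.8046875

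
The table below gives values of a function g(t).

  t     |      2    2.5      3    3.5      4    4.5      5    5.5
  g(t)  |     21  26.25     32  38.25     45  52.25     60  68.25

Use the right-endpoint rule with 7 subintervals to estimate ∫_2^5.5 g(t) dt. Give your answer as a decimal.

Δt = 0.5.
Sum = 0.5·[26.25 + 32 + 38.25 + 45 + 52.25 + 60 + 68.25] = 161.

161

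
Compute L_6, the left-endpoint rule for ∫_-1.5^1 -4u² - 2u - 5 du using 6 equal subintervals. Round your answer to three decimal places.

Δu = (1 − (-1.5))/6 = 5/12.
Left endpoints: -1.5, -13/12, -2/3, -0.25, 1/6, 7/12.
f(-1.5) = -11, f(-13/12) = -271/36, f(-2/3) = -49/9, f(-0.25) = -4.75, f(1/6) = -49/9, f(7/12) = -271/36.
Sum = Δu · [f(-1.5) + f(-13/12) + f(-2/3) + ...].
Sum ≈ -17.373.

-17.373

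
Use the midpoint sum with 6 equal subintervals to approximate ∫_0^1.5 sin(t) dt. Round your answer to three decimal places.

Δt = (1.5 − 0)/6 = 0.25.
Midpoints: 0.125, 0.375, 0.625, 0.875, 1.125, 1.375.
f(0.125) ≈ 0.125, f(0.375) ≈ 0.366, f(0.625) ≈ 0.585, f(0.875) ≈ 0.768, f(1.125) ≈ 0.902, f(1.375) ≈ 0.981.
Sum = Δt · [f(0.125) + f(0.375) + f(0.625) + ...].
Sum ≈ 0.932.

0.932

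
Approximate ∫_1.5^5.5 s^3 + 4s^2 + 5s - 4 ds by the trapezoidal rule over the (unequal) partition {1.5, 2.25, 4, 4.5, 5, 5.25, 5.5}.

512.2890625

Subinterval widths: 0.75, 1.75, 0.5, 0.5, 0.25, 0.25.
f(1.5) = 15.875, f(2.25) = 38.890625, f(4) = 144, f(4.5) = 190.625, f(5) = 246, f(5.25) = 277.203125, f(5.5) = 310.875.
On each subinterval the trapezoid contributes (Δs_i/2)·[f(s_{i-1}) + f(s_i)].
Sum = 512.2890625.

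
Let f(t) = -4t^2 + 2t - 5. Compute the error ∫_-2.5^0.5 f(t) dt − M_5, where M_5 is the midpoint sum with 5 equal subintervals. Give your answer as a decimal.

Exact integral: ∫_-2.5^0.5 f(t) dt = -42.
M_5 = -41.64.
Error = -42 − (-41.64) = -0.36.

-0.36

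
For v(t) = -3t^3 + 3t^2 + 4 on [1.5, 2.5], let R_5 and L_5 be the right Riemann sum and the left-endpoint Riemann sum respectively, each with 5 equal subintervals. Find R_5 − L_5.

R_5 = -11.825.
L_5 = -6.875.
R_5 − L_5 = -4.95.

-4.95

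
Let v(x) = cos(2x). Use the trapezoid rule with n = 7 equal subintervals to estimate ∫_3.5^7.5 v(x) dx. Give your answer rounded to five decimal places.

Δx = (7.5 − 3.5)/7 = 4/7.
v(3.5) ≈ 0.75390, v(57/14) ≈ -0.28487, v(65/14) ≈ -0.99035, v(73/14) ≈ -0.53711, v(81/14) ≈ 0.54455, v(89/14) ≈ 0.98908, v(97/14) ≈ 0.27638, v(7.5) ≈ -0.75969.
T_7 = (Δx/2)·[v(x_0) + 2v(x_1) + ... + 2v(x_{6}) + v(x_7)].
Sum ≈ -0.00298.

-0.00298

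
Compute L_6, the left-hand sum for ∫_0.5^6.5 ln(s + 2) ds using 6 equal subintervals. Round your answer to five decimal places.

Δs = (6.5 − 0.5)/6 = 1.
Left endpoints: 0.5, 1.5, 2.5, 3.5, 4.5, 5.5.
f(0.5) ≈ 0.91629, f(1.5) ≈ 1.25276, f(2.5) ≈ 1.50408, f(3.5) ≈ 1.70475, f(4.5) ≈ 1.87180, f(5.5) ≈ 2.01490.
Sum = Δs · [f(0.5) + f(1.5) + f(2.5) + ...].
Sum ≈ 9.26458.

9.26458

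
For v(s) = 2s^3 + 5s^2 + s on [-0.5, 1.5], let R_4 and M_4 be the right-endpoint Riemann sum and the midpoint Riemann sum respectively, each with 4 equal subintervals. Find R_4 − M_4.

5.75

R_4 = 14.75.
M_4 = 9.
R_4 − M_4 = 5.75.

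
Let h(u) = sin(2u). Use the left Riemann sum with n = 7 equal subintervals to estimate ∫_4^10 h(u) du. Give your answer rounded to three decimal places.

Δu = (10 − 4)/7 = 6/7.
Left endpoints: 4, 34/7, 40/7, 46/7, 52/7, 58/7, 64/7.
h(4) ≈ 0.989, h(34/7) ≈ -0.285, h(40/7) ≈ -0.908, h(46/7) ≈ 0.545, h(52/7) ≈ 0.752, h(58/7) ≈ -0.760, h(64/7) ≈ -0.534.
Sum = Δu · [h(4) + h(34/7) + h(40/7) + ...].
Sum ≈ -0.173.

-0.173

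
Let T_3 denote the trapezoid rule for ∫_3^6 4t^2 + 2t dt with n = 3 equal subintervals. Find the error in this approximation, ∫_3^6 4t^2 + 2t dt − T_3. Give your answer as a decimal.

Exact integral: ∫_3^6 f(t) dt = 279.
T_3 = 281.
Error = 279 − 281 = -2.

-2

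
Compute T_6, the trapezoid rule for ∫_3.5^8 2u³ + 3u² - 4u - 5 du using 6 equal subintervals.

Δu = (8 − 3.5)/6 = 0.75.
f(3.5) = 103.5, f(4.25) = 185.71875, f(5) = 300, f(5.75) = 451.40625, f(6.5) = 645, f(7.25) = 885.84375, f(8) = 1179.
T_6 = (Δu/2)·[f(u_0) + 2f(u_1) + ... + 2f(u_{5}) + f(u_6)].
Sum = 2331.9140625.

2331.9140625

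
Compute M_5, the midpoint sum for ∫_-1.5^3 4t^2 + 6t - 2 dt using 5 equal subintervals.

50.535

Δt = (3 − (-1.5))/5 = 0.9.
Midpoints: -1.05, -0.15, 0.75, 1.65, 2.55.
f(-1.05) = -3.89, f(-0.15) = -2.81, f(0.75) = 4.75, f(1.65) = 18.79, f(2.55) = 39.31.
Sum = Δt · [f(-1.05) + f(-0.15) + f(0.75) + f(1.65) + f(2.55)].
Sum = 50.535.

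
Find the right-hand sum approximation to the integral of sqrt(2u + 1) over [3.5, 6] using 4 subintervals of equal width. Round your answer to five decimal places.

Δu = (6 − 3.5)/4 = 0.625.
Right endpoints: 4.125, 4.75, 5.375, 6.
f(4.125) ≈ 3.04138, f(4.75) ≈ 3.24037, f(5.375) ≈ 3.42783, f(6) ≈ 3.60555.
Sum = Δu · [f(4.125) + f(4.75) + f(5.375) + f(6)].
Sum ≈ 8.32196.

8.32196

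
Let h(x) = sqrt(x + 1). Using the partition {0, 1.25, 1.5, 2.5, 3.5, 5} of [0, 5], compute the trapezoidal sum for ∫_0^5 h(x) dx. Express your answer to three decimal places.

9.098

Subinterval widths: 1.25, 0.25, 1, 1, 1.5.
h(0) ≈ 1.000, h(1.25) ≈ 1.500, h(1.5) ≈ 1.581, h(2.5) ≈ 1.871, h(3.5) ≈ 2.121, h(5) ≈ 2.449.
On each subinterval the trapezoid contributes (Δx_i/2)·[h(x_{i-1}) + h(x_i)].
Sum ≈ 9.098.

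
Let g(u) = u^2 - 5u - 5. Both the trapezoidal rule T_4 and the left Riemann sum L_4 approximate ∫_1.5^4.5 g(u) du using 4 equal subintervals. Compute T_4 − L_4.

1.125

T_4 = -30.46875.
L_4 = -31.59375.
T_4 − L_4 = 1.125.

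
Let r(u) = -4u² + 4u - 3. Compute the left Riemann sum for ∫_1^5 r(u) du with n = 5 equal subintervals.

-99.04

Δu = (5 − 1)/5 = 0.8.
Left endpoints: 1, 1.8, 2.6, 3.4, 4.2.
r(1) = -3, r(1.8) = -8.76, r(2.6) = -19.64, r(3.4) = -35.64, r(4.2) = -56.76.
Sum = Δu · [r(1) + r(1.8) + r(2.6) + r(3.4) + r(4.2)].
Sum = -99.04.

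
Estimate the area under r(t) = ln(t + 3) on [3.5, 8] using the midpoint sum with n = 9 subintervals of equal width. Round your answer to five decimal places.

Δt = (8 − 3.5)/9 = 0.5.
Midpoints: 3.75, 4.25, 4.75, 5.25, 5.75, 6.25, 6.75, 7.25, 7.75.
r(3.75) ≈ 1.90954, r(4.25) ≈ 1.98100, r(4.75) ≈ 2.04769, r(5.25) ≈ 2.11021, r(5.75) ≈ 2.16905, r(6.25) ≈ 2.22462, r(6.75) ≈ 2.27727, r(7.25) ≈ 2.32728, r(7.75) ≈ 2.37491.
Sum = Δt · [r(3.75) + r(4.25) + r(4.75) + ...].
Sum ≈ 9.71079.

9.71079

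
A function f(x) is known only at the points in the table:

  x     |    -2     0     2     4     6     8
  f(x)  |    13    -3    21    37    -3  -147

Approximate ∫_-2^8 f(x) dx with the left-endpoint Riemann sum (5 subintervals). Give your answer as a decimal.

130

Δx = 2.
Sum = 2·[13 + (-3) + 21 + 37 + (-3)] = 130.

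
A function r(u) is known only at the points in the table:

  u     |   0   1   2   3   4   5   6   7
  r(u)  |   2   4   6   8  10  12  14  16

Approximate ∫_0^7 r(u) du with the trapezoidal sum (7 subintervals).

Δu = 1.
T_7 = (1/2)·[2 + 2·4 + 2·6 + 2·8 + 2·10 + 2·12 + 2·14 + 16] = 63.

63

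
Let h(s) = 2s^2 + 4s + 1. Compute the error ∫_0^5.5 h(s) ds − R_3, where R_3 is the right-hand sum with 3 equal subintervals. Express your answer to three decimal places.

-81.787

Exact integral: ∫_0^5.5 h(s) ds ≈ 176.91667.
R_3 ≈ 258.70370.
Error ≈ 176.91667 − 258.70370 ≈ -81.787.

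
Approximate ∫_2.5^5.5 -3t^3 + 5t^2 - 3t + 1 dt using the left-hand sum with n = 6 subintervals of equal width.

Δt = (5.5 − 2.5)/6 = 0.5.
Left endpoints: 2.5, 3, 3.5, 4, 4.5, 5.
f(2.5) = -22.125, f(3) = -44, f(3.5) = -76.875, f(4) = -123, f(4.5) = -184.625, f(5) = -264.
Sum = Δt · [f(2.5) + f(3) + f(3.5) + ...].
Sum = -357.3125.

-357.3125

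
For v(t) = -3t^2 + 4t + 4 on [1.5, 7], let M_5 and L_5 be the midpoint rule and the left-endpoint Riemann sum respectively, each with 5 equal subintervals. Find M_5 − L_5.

M_5 = -222.46125.
L_5 = -162.415.
M_5 − L_5 = -60.04625.

-60.04625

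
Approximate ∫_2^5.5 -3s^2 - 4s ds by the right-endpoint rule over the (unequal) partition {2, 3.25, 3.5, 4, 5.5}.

Subinterval widths: 1.25, 0.25, 0.5, 1.5.
Right endpoints: 3.25, 3.5, 4, 5.5.
f(3.25) = -44.6875, f(3.5) = -50.75, f(4) = -64, f(5.5) = -112.75.
Sum = Σ Δs_i · f(s_i).
Sum = -269.671875.

-269.671875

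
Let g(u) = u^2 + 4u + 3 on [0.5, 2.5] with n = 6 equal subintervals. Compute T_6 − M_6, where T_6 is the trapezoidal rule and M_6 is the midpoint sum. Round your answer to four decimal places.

T_6 ≈ 23.203704.
M_6 ≈ 23.148148.
T_6 − M_6 ≈ 0.0556.

0.0556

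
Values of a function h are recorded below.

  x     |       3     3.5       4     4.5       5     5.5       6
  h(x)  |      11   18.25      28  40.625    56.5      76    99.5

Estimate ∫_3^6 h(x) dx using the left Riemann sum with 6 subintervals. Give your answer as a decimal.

115.1875

Δx = 0.5.
Sum = 0.5·[11 + 18.25 + 28 + 40.625 + 56.5 + 76] = 115.1875.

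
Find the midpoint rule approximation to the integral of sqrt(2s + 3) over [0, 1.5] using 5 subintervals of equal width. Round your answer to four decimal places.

3.1676

Δs = (1.5 − 0)/5 = 0.3.
Midpoints: 0.15, 0.45, 0.75, 1.05, 1.35.
f(0.15) ≈ 1.8166, f(0.45) ≈ 1.9748, f(0.75) ≈ 2.1213, f(1.05) ≈ 2.2583, f(1.35) ≈ 2.3875.
Sum = Δs · [f(0.15) + f(0.45) + f(0.75) + f(1.05) + f(1.35)].
Sum ≈ 3.1676.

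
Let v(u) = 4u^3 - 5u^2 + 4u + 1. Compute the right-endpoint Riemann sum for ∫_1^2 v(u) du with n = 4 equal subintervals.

Δu = (2 − 1)/4 = 0.25.
Right endpoints: 1.25, 1.5, 1.75, 2.
v(1.25) = 6, v(1.5) = 9.25, v(1.75) = 14.125, v(2) = 21.
Sum = Δu · [v(1.25) + v(1.5) + v(1.75) + v(2)].
Sum = 12.59375.

12.59375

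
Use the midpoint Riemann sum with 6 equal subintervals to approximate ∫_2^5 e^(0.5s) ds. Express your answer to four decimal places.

Δs = (5 − 2)/6 = 0.5.
Midpoints: 2.25, 2.75, 3.25, 3.75, 4.25, 4.75.
f(2.25) ≈ 3.0802, f(2.75) ≈ 3.9551, f(3.25) ≈ 5.0784, f(3.75) ≈ 6.5208, f(4.25) ≈ 8.3729, f(4.75) ≈ 10.7510.
Sum = Δs · [f(2.25) + f(2.75) + f(3.25) + ...].
Sum ≈ 18.8792.

18.8792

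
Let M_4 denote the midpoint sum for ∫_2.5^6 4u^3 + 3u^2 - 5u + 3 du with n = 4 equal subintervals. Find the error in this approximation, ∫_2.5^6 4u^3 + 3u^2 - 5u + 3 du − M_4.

Exact integral: ∫_2.5^6 f(u) du = 1393.4375.
M_4 = 1381.37890625.
Error = 1393.4375 − 1381.37890625 = 12.05859375.

12.05859375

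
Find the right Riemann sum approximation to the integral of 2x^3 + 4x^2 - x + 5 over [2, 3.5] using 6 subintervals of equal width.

129.8828125

Δx = (3.5 − 2)/6 = 0.25.
Right endpoints: 2.25, 2.5, 2.75, 3, 3.25, 3.5.
f(2.25) = 45.78125, f(2.5) = 58.75, f(2.75) = 74.09375, f(3) = 92, f(3.25) = 112.65625, f(3.5) = 136.25.
Sum = Δx · [f(2.25) + f(2.5) + f(2.75) + ...].
Sum = 129.8828125.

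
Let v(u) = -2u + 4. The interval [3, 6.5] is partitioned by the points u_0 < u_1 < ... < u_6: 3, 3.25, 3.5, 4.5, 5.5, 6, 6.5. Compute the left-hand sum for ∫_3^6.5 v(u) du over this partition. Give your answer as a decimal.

Subinterval widths: 0.25, 0.25, 1, 1, 0.5, 0.5.
Left endpoints: 3, 3.25, 3.5, 4.5, 5.5, 6.
v(3) = -2, v(3.25) = -2.5, v(3.5) = -3, v(4.5) = -5, v(5.5) = -7, v(6) = -8.
Sum = Σ Δu_i · v(u_i).
Sum = -16.625.

-16.625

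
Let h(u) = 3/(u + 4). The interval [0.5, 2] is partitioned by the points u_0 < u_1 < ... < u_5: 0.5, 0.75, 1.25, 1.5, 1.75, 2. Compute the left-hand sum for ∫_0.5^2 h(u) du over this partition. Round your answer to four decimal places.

0.8921

Subinterval widths: 0.25, 0.5, 0.25, 0.25, 0.25.
Left endpoints: 0.5, 0.75, 1.25, 1.5, 1.75.
h(0.5) = 2/3, h(0.75) = 12/19, h(1.25) = 4/7, h(1.5) = 6/11, h(1.75) = 12/23.
Sum = Σ Δu_i · h(u_i).
Sum ≈ 0.8921.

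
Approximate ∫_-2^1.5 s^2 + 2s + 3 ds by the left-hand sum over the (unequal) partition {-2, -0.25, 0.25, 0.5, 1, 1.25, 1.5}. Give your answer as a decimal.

Subinterval widths: 1.75, 0.5, 0.25, 0.5, 0.25, 0.25.
Left endpoints: -2, -0.25, 0.25, 0.5, 1, 1.25.
f(-2) = 3, f(-0.25) = 2.5625, f(0.25) = 3.5625, f(0.5) = 4.25, f(1) = 6, f(1.25) = 7.0625.
Sum = Σ Δs_i · f(s_i).
Sum = 12.8125.

12.8125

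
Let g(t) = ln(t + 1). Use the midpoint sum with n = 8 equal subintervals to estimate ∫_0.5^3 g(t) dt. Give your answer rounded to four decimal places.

Δt = (3 − 0.5)/8 = 0.3125.
Midpoints: 0.65625, 0.96875, 1.28125, 1.59375, 1.90625, 2.21875, 2.53125, 2.84375.
g(0.65625) ≈ 0.5046, g(0.96875) ≈ 0.6774, g(1.28125) ≈ 0.8247, g(1.59375) ≈ 0.9531, g(1.90625) ≈ 1.0669, g(2.21875) ≈ 1.1690, g(2.53125) ≈ 1.2617, g(2.84375) ≈ 1.3464.
Sum = Δt · [g(0.65625) + g(0.96875) + g(1.28125) + ...].
Sum ≈ 2.4387.

2.4387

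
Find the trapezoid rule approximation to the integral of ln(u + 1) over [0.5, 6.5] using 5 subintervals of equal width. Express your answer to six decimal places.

Δu = (6.5 − 0.5)/5 = 1.2.
f(0.5) ≈ 0.405465, f(1.7) ≈ 0.993252, f(2.9) ≈ 1.360977, f(4.1) ≈ 1.629241, f(5.3) ≈ 1.840550, f(6.5) ≈ 2.014903.
T_5 = (Δu/2)·[f(u_0) + 2f(u_1) + ... + 2f(u_{4}) + f(u_5)].
Sum ≈ 8.441043.

8.441043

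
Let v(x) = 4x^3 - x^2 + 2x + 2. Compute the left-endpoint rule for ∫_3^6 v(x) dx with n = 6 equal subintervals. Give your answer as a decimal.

1007.875

Δx = (6 − 3)/6 = 0.5.
Left endpoints: 3, 3.5, 4, 4.5, 5, 5.5.
v(3) = 107, v(3.5) = 168.25, v(4) = 250, v(4.5) = 355.25, v(5) = 487, v(5.5) = 648.25.
Sum = Δx · [v(3) + v(3.5) + v(4) + ...].
Sum = 1007.875.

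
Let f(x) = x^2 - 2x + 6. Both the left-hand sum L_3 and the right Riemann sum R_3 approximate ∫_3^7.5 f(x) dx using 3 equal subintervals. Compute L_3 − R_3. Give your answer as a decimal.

-57.375

L_3 = 84.375.
R_3 = 141.75.
L_3 − R_3 = -57.375.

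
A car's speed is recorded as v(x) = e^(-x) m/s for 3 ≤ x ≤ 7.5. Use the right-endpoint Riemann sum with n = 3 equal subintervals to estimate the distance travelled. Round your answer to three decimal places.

0.021

Δx = (7.5 − 3)/3 = 1.5.
Right endpoints: 4.5, 6, 7.5.
v(4.5) ≈ 0.011, v(6) ≈ 0.002, v(7.5) ≈ 0.001.
Sum = Δx · [v(4.5) + v(6) + v(7.5)].
Sum ≈ 0.021.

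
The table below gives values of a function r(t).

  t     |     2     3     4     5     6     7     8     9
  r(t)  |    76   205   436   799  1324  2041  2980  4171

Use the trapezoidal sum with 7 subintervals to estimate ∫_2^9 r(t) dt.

Δt = 1.
T_7 = (1/2)·[76 + 2·205 + 2·436 + 2·799 + 2·1324 + 2·2041 + 2·2980 + 4171] = 9908.5.

9908.5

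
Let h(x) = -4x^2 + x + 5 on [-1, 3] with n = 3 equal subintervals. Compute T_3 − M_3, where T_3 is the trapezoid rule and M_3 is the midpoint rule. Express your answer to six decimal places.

-7.111111

T_3 ≈ -18.07407407.
M_3 ≈ -10.96296296.
T_3 − M_3 ≈ -7.111111.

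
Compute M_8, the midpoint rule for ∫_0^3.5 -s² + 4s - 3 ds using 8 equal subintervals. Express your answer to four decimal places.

Δs = (3.5 − 0)/8 = 0.4375.
Midpoints: 0.21875, 0.65625, 1.09375, 1.53125, 1.96875, 2.40625, 2.84375, 3.28125.
f(0.21875) = -2225/1024, f(0.65625) = -825/1024, f(1.09375) = 183/1024, f(1.53125) = 799/1024, f(1.96875) = 1023/1024, f(2.40625) = 855/1024, f(2.84375) = 295/1024, f(3.28125) = -657/1024.
Sum = Δs · [f(0.21875) + f(0.65625) + f(1.09375) + ...].
Sum ≈ -0.2358.

-0.2358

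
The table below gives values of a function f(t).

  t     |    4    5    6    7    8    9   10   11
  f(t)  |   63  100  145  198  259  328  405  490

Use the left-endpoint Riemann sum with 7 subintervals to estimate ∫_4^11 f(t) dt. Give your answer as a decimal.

1498

Δt = 1.
Sum = 1·[63 + 100 + 145 + 198 + 259 + 328 + 405] = 1498.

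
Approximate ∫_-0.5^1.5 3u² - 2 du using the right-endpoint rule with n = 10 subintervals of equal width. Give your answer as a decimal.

Δu = (1.5 − (-0.5))/10 = 0.2.
Right endpoints: -0.3, -0.1, 0.1, 0.3, 0.5, 0.7, 0.9, 1.1, 1.3, 1.5.
f(-0.3) = -1.73, f(-0.1) = -1.97, f(0.1) = -1.97, f(0.3) = -1.73, f(0.5) = -1.25, f(0.7) = -0.53, f(0.9) = 0.43, f(1.1) = 1.63, f(1.3) = 3.07, f(1.5) = 4.75.
Sum = Δu · [f(-0.3) + f(-0.1) + f(0.1) + ...].
Sum = 0.14.

0.14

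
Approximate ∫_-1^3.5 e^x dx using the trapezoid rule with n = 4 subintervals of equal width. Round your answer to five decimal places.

36.13069

Δx = (3.5 − (-1))/4 = 1.125.
f(-1) ≈ 0.36788, f(0.125) ≈ 1.13315, f(1.25) ≈ 3.49034, f(2.375) ≈ 10.75101, f(3.5) ≈ 33.11545.
T_4 = (Δx/2)·[f(x_0) + 2f(x_1) + 2f(x_2) + 2f(x_3) + f(x_4)].
Sum ≈ 36.13069.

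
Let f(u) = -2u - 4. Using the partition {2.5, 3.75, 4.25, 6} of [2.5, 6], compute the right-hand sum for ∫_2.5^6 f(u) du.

Subinterval widths: 1.25, 0.5, 1.75.
Right endpoints: 3.75, 4.25, 6.
f(3.75) = -11.5, f(4.25) = -12.5, f(6) = -16.
Sum = Σ Δu_i · f(u_i).
Sum = -48.625.

-48.625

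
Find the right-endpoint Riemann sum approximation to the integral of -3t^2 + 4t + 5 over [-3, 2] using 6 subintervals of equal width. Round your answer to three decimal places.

-7.153

Δt = (2 − (-3))/6 = 5/6.
Right endpoints: -13/6, -4/3, -0.5, 1/3, 7/6, 2.
f(-13/6) = -17.75, f(-4/3) = -17/3, f(-0.5) = 2.25, f(1/3) = 6, f(7/6) = 67/12, f(2) = 1.
Sum = Δt · [f(-13/6) + f(-4/3) + f(-0.5) + ...].
Sum ≈ -7.153.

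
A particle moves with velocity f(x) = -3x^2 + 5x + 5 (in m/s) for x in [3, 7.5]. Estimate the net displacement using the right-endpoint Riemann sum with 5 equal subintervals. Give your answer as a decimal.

Δx = (7.5 − 3)/5 = 0.9.
Right endpoints: 3.9, 4.8, 5.7, 6.6, 7.5.
f(3.9) = -21.13, f(4.8) = -40.12, f(5.7) = -63.97, f(6.6) = -92.68, f(7.5) = -126.25.
Sum = Δx · [f(3.9) + f(4.8) + f(5.7) + f(6.6) + f(7.5)].
Sum = -309.735.

-309.735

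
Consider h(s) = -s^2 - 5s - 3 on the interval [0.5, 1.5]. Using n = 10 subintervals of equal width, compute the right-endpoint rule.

Δs = (1.5 − 0.5)/10 = 0.1.
Right endpoints: 0.6, 0.7, 0.8, 0.9, 1, 1.1, 1.2, 1.3, 1.4, 1.5.
h(0.6) = -6.36, h(0.7) = -6.99, h(0.8) = -7.64, h(0.9) = -8.31, h(1) = -9, h(1.1) = -9.71, h(1.2) = -10.44, h(1.3) = -11.19, h(1.4) = -11.96, h(1.5) = -12.75.
Sum = Δs · [h(0.6) + h(0.7) + h(0.8) + ...].
Sum = -9.435.

-9.435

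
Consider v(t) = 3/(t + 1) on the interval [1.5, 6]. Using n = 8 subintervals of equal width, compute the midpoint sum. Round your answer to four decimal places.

3.0834

Δt = (6 − 1.5)/8 = 0.5625.
Midpoints: 1.78125, 2.34375, 2.90625, 3.46875, 4.03125, 4.59375, 5.15625, 5.71875.
v(1.78125) = 96/89, v(2.34375) = 96/107, v(2.90625) = 0.768, v(3.46875) = 96/143, v(4.03125) = 96/161, v(4.59375) = 96/179, v(5.15625) = 96/197, v(5.71875) = 96/215.
Sum = Δt · [v(1.78125) + v(2.34375) + v(2.90625) + ...].
Sum ≈ 3.0834.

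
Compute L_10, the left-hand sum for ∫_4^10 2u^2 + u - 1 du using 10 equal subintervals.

608.52

Δu = (10 − 4)/10 = 0.6.
Left endpoints: 4, 4.6, 5.2, 5.8, 6.4, 7, 7.6, 8.2, 8.8, 9.4.
f(4) = 35, f(4.6) = 45.92, f(5.2) = 58.28, f(5.8) = 72.08, f(6.4) = 87.32, f(7) = 104, f(7.6) = 122.12, f(8.2) = 141.68, f(8.8) = 162.68, f(9.4) = 185.12.
Sum = Δu · [f(4) + f(4.6) + f(5.2) + ...].
Sum = 608.52.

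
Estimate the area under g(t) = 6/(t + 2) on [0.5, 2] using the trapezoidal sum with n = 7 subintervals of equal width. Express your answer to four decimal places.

2.8223

Δt = (2 − 0.5)/7 = 3/14.
g(0.5) = 2.4, g(5/7) = 42/19, g(13/14) = 84/41, g(8/7) = 21/11, g(19/14) = 84/47, g(11/7) = 1.68, g(25/14) = 84/53, g(2) = 1.5.
T_7 = (Δt/2)·[g(t_0) + 2g(t_1) + ... + 2g(t_{6}) + g(t_7)].
Sum ≈ 2.8223.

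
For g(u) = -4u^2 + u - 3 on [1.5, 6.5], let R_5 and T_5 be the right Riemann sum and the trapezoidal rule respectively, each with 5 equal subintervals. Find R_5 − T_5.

-77.5

R_5 = -437.5.
T_5 = -360.
R_5 − T_5 = -77.5.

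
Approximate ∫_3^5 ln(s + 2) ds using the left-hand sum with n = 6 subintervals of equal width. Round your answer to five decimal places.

Δs = (5 − 3)/6 = 1/3.
Left endpoints: 3, 10/3, 11/3, 4, 13/3, 14/3.
f(3) ≈ 1.60944, f(10/3) ≈ 1.67398, f(11/3) ≈ 1.73460, f(4) ≈ 1.79176, f(13/3) ≈ 1.84583, f(14/3) ≈ 1.89712.
Sum = Δs · [f(3) + f(10/3) + f(11/3) + ...].
Sum ≈ 3.51757.

3.51757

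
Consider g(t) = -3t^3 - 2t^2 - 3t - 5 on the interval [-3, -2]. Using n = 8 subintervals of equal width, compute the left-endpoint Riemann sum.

Δt = (-2 − (-3))/8 = 0.125.
Left endpoints: -3, -2.875, -2.75, -2.625, -2.5, -2.375, -2.25, -2.125.
g(-3) = 67, g(-2.875) = 29893/512, g(-2.75) = 50.515625, g(-2.625) = 22199/512, g(-2.5) = 36.875, g(-2.375) = 15889/512, g(-2.25) = 25.796875, g(-2.125) = 10819/512.
Sum = Δt · [g(-3) + g(-2.875) + g(-2.75) + ...].
Sum = 41.76171875.

41.76171875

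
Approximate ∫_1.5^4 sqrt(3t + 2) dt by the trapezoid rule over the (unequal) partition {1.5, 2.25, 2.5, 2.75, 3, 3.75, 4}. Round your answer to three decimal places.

Subinterval widths: 0.75, 0.25, 0.25, 0.25, 0.75, 0.25.
f(1.5) ≈ 2.550, f(2.25) ≈ 2.958, f(2.5) ≈ 3.082, f(2.75) ≈ 3.202, f(3) ≈ 3.317, f(3.75) ≈ 3.640, f(4) ≈ 3.742.
On each subinterval the trapezoid contributes (Δt_i/2)·[f(t_{i-1}) + f(t_i)].
Sum ≈ 7.952.

7.952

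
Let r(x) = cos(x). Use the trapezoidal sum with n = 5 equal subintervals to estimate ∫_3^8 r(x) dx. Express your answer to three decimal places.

0.776

Δx = (8 − 3)/5 = 1.
r(3) ≈ -0.990, r(4) ≈ -0.654, r(5) ≈ 0.284, r(6) ≈ 0.960, r(7) ≈ 0.754, r(8) ≈ -0.146.
T_5 = (Δx/2)·[r(x_0) + 2r(x_1) + ... + 2r(x_{4}) + r(x_5)].
Sum ≈ 0.776.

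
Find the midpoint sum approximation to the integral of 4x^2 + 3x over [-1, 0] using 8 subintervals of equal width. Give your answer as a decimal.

Δx = (0 − (-1))/8 = 0.125.
Midpoints: -0.9375, -0.8125, -0.6875, -0.5625, -0.4375, -0.3125, -0.1875, -0.0625.
f(-0.9375) = 0.703125, f(-0.8125) = 0.203125, f(-0.6875) = -0.171875, f(-0.5625) = -0.421875, f(-0.4375) = -0.546875, f(-0.3125) = -0.546875, f(-0.1875) = -0.421875, f(-0.0625) = -0.171875.
Sum = Δx · [f(-0.9375) + f(-0.8125) + f(-0.6875) + ...].
Sum = -0.171875.

-0.171875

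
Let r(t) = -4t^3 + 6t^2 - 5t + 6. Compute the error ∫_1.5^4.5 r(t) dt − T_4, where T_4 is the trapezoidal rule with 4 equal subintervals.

Exact integral: ∫_1.5^4.5 r(t) dt = -256.5.
T_4 = -264.9375.
Error = -256.5 − (-264.9375) = 8.4375.

8.4375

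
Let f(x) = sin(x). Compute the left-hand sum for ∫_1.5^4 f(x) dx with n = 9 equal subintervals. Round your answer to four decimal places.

0.9634

Δx = (4 − 1.5)/9 = 5/18.
Left endpoints: 1.5, 16/9, 37/18, 7/3, 47/18, 26/9, 19/6, 31/9, 67/18.
f(1.5) ≈ 0.9975, f(16/9) ≈ 0.9787, f(37/18) ≈ 0.8848, f(7/3) ≈ 0.7231, f(47/18) ≈ 0.5059, f(26/9) ≈ 0.2500, f(19/6) ≈ -0.0251, f(31/9) ≈ -0.2982, f(67/18) ≈ -0.5486.
Sum = Δx · [f(1.5) + f(16/9) + f(37/18) + ...].
Sum ≈ 0.9634.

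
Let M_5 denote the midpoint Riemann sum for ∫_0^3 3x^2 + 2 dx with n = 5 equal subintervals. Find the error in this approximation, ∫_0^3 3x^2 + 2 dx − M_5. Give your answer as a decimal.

0.27

Exact integral: ∫_0^3 f(x) dx = 33.
M_5 = 32.73.
Error = 33 − 32.73 = 0.27.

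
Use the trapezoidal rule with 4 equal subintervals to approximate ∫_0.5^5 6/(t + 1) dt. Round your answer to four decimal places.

8.5685

Δt = (5 − 0.5)/4 = 1.125.
f(0.5) = 4, f(1.625) = 16/7, f(2.75) = 1.6, f(3.875) = 16/13, f(5) = 1.
T_4 = (Δt/2)·[f(t_0) + 2f(t_1) + 2f(t_2) + 2f(t_3) + f(t_4)].
Sum ≈ 8.5685.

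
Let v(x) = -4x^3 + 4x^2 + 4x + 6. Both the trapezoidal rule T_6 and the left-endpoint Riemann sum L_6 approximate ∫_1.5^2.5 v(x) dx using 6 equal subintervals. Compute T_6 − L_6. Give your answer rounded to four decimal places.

T_6 ≈ -3.759259.
L_6 ≈ -1.342593.
T_6 − L_6 ≈ -2.4167.

-2.4167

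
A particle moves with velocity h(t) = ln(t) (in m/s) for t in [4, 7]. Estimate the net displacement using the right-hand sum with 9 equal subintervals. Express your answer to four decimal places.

5.1685

Δt = (7 − 4)/9 = 1/3.
Right endpoints: 13/3, 14/3, 5, 16/3, 17/3, 6, 19/3, 20/3, 7.
h(13/3) ≈ 1.4663, h(14/3) ≈ 1.5404, h(5) ≈ 1.6094, h(16/3) ≈ 1.6740, h(17/3) ≈ 1.7346, h(6) ≈ 1.7918, h(19/3) ≈ 1.8458, h(20/3) ≈ 1.8971, h(7) ≈ 1.9459.
Sum = Δt · [h(13/3) + h(14/3) + h(5) + ...].
Sum ≈ 5.1685.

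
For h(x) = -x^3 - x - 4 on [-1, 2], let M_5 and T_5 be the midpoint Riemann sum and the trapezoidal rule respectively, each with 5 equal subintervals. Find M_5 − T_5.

0.405

M_5 = -17.115.
T_5 = -17.52.
M_5 − T_5 = 0.405.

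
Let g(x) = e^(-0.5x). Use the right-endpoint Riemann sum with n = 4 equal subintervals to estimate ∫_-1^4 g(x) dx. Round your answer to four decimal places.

Δx = (4 − (-1))/4 = 1.25.
Right endpoints: 0.25, 1.5, 2.75, 4.
g(0.25) ≈ 0.8825, g(1.5) ≈ 0.4724, g(2.75) ≈ 0.2528, g(4) ≈ 0.1353.
Sum = Δx · [g(0.25) + g(1.5) + g(2.75) + g(4)].
Sum ≈ 2.1788.

2.1788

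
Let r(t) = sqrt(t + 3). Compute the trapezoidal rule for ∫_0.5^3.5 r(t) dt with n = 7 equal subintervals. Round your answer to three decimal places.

6.682

Δt = (3.5 − 0.5)/7 = 3/7.
r(0.5) ≈ 1.871, r(13/14) ≈ 1.982, r(19/14) ≈ 2.087, r(25/14) ≈ 2.188, r(31/14) ≈ 2.283, r(37/14) ≈ 2.375, r(43/14) ≈ 2.464, r(3.5) ≈ 2.550.
T_7 = (Δt/2)·[r(t_0) + 2r(t_1) + ... + 2r(t_{6}) + r(t_7)].
Sum ≈ 6.682.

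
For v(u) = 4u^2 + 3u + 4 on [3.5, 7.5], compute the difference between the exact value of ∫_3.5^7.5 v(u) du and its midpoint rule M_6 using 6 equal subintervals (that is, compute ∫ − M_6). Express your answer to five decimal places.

0.59259

Exact integral: ∫_3.5^7.5 v(u) du ≈ 587.3333333.
M_6 ≈ 586.7407407.
Error ≈ 587.3333333 − 586.7407407 ≈ 0.59259.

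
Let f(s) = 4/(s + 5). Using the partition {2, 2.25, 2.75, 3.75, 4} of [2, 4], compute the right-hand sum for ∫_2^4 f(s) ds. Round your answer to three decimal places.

Subinterval widths: 0.25, 0.5, 1, 0.25.
Right endpoints: 2.25, 2.75, 3.75, 4.
f(2.25) = 16/29, f(2.75) = 16/31, f(3.75) = 16/35, f(4) = 4/9.
Sum = Σ Δs_i · f(s_i).
Sum ≈ 0.964.

0.964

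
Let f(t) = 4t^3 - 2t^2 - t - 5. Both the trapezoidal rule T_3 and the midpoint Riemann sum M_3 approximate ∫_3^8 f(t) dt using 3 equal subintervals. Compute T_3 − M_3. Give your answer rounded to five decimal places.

222.22222

T_3 ≈ 3787.3148148.
M_3 ≈ 3565.0925926.
T_3 − M_3 ≈ 222.22222.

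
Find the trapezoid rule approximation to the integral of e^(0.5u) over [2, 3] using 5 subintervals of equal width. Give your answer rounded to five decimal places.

3.52975

Δu = (3 − 2)/5 = 0.2.
f(2) ≈ 2.71828, f(2.2) ≈ 3.00417, f(2.4) ≈ 3.32012, f(2.6) ≈ 3.66930, f(2.8) ≈ 4.05520, f(3) ≈ 4.48169.
T_5 = (Δu/2)·[f(u_0) + 2f(u_1) + ... + 2f(u_{4}) + f(u_5)].
Sum ≈ 3.52975.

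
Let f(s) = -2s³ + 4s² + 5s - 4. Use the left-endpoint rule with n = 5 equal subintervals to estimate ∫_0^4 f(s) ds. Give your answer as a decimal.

-4.48

Δs = (4 − 0)/5 = 0.8.
Left endpoints: 0, 0.8, 1.6, 2.4, 3.2.
f(0) = -4, f(0.8) = 1.536, f(1.6) = 6.048, f(2.4) = 3.392, f(3.2) = -12.576.
Sum = Δs · [f(0) + f(0.8) + f(1.6) + f(2.4) + f(3.2)].
Sum = -4.48.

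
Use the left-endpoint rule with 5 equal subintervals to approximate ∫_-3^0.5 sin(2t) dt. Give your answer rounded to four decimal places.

-0.0222

Δt = (0.5 − (-3))/5 = 0.7.
Left endpoints: -3, -2.3, -1.6, -0.9, -0.2.
f(-3) ≈ 0.2794, f(-2.3) ≈ 0.9937, f(-1.6) ≈ 0.0584, f(-0.9) ≈ -0.9738, f(-0.2) ≈ -0.3894.
Sum = Δt · [f(-3) + f(-2.3) + f(-1.6) + f(-0.9) + f(-0.2)].
Sum ≈ -0.0222.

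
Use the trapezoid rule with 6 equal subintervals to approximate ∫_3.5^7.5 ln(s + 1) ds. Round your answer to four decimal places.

7.4183

Δs = (7.5 − 3.5)/6 = 2/3.
f(3.5) ≈ 1.5041, f(25/6) ≈ 1.6422, f(29/6) ≈ 1.7636, f(5.5) ≈ 1.8718, f(37/6) ≈ 1.9694, f(41/6) ≈ 2.0584, f(7.5) ≈ 2.1401.
T_6 = (Δs/2)·[f(s_0) + 2f(s_1) + ... + 2f(s_{5}) + f(s_6)].
Sum ≈ 7.4183.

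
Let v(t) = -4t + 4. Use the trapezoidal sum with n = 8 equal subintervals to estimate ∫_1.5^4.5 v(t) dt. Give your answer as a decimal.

Δt = (4.5 − 1.5)/8 = 0.375.
v(1.5) = -2, v(1.875) = -3.5, v(2.25) = -5, v(2.625) = -6.5, v(3) = -8, v(3.375) = -9.5, v(3.75) = -11, v(4.125) = -12.5, v(4.5) = -14.
T_8 = (Δt/2)·[v(t_0) + 2v(t_1) + ... + 2v(t_{7}) + v(t_8)].
Sum = -24.

-24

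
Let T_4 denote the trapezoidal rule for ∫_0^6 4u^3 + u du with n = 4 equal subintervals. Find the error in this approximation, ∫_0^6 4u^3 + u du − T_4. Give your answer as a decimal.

-81

Exact integral: ∫_0^6 f(u) du = 1314.
T_4 = 1395.
Error = 1314 − 1395 = -81.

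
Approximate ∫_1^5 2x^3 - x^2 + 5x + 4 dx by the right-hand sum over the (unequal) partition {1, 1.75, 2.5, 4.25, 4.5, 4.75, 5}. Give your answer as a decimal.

493.1953125

Subinterval widths: 0.75, 0.75, 1.75, 0.25, 0.25, 0.25.
Right endpoints: 1.75, 2.5, 4.25, 4.5, 4.75, 5.
f(1.75) = 20.40625, f(2.5) = 41.5, f(4.25) = 160.71875, f(4.5) = 188.5, f(4.75) = 219.53125, f(5) = 254.
Sum = Σ Δx_i · f(x_i).
Sum = 493.1953125.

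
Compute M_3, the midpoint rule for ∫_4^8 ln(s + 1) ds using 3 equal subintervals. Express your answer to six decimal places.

7.734366

Δs = (8 − 4)/3 = 4/3.
Midpoints: 14/3, 6, 22/3.
f(14/3) ≈ 1.734601, f(6) ≈ 1.945910, f(22/3) ≈ 2.120264.
Sum = Δs · [f(14/3) + f(6) + f(22/3)].
Sum ≈ 7.734366.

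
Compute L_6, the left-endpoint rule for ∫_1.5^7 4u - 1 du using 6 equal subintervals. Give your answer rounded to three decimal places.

Δu = (7 − 1.5)/6 = 11/12.
Left endpoints: 1.5, 29/12, 10/3, 4.25, 31/6, 73/12.
f(1.5) = 5, f(29/12) = 26/3, f(10/3) = 37/3, f(4.25) = 16, f(31/6) = 59/3, f(73/12) = 70/3.
Sum = Δu · [f(1.5) + f(29/12) + f(10/3) + ...].
Sum ≈ 77.917.

77.917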